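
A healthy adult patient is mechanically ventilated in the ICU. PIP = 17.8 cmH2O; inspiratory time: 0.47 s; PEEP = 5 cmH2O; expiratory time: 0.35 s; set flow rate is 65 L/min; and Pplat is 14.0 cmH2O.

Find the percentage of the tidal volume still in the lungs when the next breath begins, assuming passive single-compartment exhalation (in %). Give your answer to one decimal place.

Flow: 65 L/min ÷ 60 = 1.0833 L/s.
Vt = flow × Ti = 1.0833 L/s × 0.47 s × 1000 mL/L = 509.15 mL.
R = (PIP − Pplat)/V̇ = (17.8 − 14.0) / 1.0833 = 3.8/1.0833 = 3.508 cmH2O·s/L.
C = Vt/(Pplat − PEEP) = 509.15 / (14.0 − 5) = 509.15/9.0 = 56.572 mL/cmH2O.
τ = R × C = 3.508 × 0.05657 L/cmH2O = 0.1984 s.
Fraction remaining at end-expiration = e^(−Te/τ) = e^(−0.35/0.1984) = 0.1713 → 17.13%.

17.1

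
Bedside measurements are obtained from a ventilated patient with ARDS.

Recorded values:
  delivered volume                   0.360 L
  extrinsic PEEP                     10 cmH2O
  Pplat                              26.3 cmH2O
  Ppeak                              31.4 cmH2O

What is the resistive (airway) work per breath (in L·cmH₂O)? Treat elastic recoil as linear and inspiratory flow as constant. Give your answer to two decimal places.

1.84

With constant inspiratory flow the resistive pressure is constant at PIP − Pplat = 31.4 − 26.3 = 5.1 cmH2O, so resistive work = 5.1 × 0.360 = 1.836 L·cmH2O.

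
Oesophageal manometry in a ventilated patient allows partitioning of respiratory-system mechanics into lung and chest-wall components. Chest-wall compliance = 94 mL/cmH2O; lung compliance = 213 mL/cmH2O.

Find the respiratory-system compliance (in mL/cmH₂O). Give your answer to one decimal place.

65.2

Lung and chest wall are elastances in series: 1/Crs = 1/CL + 1/Ccw.
1/Crs = 1/213 + 1/94 = 0.01533.
Crs = 65.232 mL/cmH2O.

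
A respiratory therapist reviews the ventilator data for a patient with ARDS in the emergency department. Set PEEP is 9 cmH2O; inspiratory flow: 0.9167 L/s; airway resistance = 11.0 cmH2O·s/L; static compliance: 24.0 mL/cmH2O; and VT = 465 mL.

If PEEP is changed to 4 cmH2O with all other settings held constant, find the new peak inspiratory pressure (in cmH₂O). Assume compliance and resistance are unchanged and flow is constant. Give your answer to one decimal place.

33.5

PIP = Vt/C + R·V̇ + PEEP (constant-flow equation of motion).
Only the baseline term changes: ΔPIP = ΔPEEP = 4 − 9 = -5.0 cmH2O.
Original PIP = 465/24.0 + 11.0×0.9167 + 9 = 38.459 cmH2O; new PIP = 38.459 + (-5.0) = 33.459 cmH2O.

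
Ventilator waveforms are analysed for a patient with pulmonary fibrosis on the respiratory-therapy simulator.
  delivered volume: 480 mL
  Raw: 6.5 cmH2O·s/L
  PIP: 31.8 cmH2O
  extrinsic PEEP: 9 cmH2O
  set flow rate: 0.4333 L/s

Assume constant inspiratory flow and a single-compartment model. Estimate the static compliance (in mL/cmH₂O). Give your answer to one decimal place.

24.0

Equation of motion (constant flow): PIP = Vt/C + R·V̇ + PEEP.
Vt/C = PIP − R·V̇ − PEEP = 31.8 − 6.5×0.4333 − 9 = 31.8 − 2.816 − 9 = 19.984 cmH2O.
C = Vt / 19.984 = 480 / 19.984 = 24.019 mL/cmH2O.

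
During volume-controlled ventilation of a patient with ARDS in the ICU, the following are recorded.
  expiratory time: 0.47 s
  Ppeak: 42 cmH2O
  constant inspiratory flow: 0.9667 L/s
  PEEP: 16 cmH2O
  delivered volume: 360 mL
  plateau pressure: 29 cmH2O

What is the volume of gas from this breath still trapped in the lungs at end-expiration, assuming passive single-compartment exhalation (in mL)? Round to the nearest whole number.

R = (PIP − Pplat)/V̇ = (42 − 29) / 0.9667 = 13.0/0.9667 = 13.448 cmH2O·s/L.
C = Vt/(Pplat − PEEP) = 360.0 / (29 − 16) = 360.0/13.0 = 27.692 mL/cmH2O.
τ = R × C = 13.448 × 0.02769 L/cmH2O = 0.3724 s.
Fraction remaining = e^(−Te/τ) = e^(−0.47/0.3724) = 0.2831.
Trapped volume = 360.0 × 0.2831 = 101.92 mL.

102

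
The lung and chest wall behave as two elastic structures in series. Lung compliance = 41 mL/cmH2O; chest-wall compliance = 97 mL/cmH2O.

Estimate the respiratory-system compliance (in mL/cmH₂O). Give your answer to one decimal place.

28.8

Lung and chest wall are elastances in series: 1/Crs = 1/CL + 1/Ccw.
1/Crs = 1/41 + 1/97 = 0.0347.
Crs = 28.818 mL/cmH2O.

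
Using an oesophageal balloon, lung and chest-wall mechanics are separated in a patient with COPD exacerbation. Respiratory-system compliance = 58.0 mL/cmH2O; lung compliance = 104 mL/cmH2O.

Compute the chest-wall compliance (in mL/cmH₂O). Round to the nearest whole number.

131

1/Ccw = 1/Crs − 1/CL.
1/Ccw = 1/58.0 − 1/104 = 0.007626.
Ccw = 131.13 mL/cmH2O.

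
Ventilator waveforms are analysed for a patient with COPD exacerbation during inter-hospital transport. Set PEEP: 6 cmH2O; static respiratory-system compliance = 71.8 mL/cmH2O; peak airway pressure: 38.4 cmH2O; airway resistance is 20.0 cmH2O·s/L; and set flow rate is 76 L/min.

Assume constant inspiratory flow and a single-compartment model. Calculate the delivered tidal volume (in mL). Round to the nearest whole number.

Flow: 76 L/min ÷ 60 = 1.2667 L/s.
Equation of motion (constant flow): PIP = Vt/C + R·V̇ + PEEP.
Vt/C = PIP − R·V̇ − PEEP = 38.4 − 25.334 − 6 = 7.066 cmH2O.
Vt = C × 7.066 = 71.8 × 7.066 = 507.34 mL.

507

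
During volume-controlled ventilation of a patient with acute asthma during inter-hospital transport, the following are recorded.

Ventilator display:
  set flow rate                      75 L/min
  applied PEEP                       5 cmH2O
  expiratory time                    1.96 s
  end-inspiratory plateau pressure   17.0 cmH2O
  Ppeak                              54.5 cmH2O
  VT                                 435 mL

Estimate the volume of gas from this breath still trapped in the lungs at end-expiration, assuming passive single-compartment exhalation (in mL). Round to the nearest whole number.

72

Flow: 75 L/min ÷ 60 = 1.25 L/s.
R = (PIP − Pplat)/V̇ = (54.5 − 17.0) / 1.25 = 37.5/1.25 = 30.0 cmH2O·s/L.
C = Vt/(Pplat − PEEP) = 435.0 / (17.0 − 5) = 435.0/12.0 = 36.25 mL/cmH2O.
τ = R × C = 30.0 × 0.03625 L/cmH2O = 1.088 s.
Fraction remaining = e^(−Te/τ) = e^(−1.96/1.088) = 0.1651.
Trapped volume = 435.0 × 0.1651 = 71.819 mL.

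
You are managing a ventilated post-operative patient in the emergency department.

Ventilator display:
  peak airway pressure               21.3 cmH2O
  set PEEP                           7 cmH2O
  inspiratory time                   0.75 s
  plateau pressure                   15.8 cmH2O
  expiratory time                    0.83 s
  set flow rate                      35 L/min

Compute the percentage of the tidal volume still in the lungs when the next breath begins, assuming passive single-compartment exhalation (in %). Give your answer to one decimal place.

17.0

Flow: 35 L/min ÷ 60 = 0.5833 L/s.
Vt = flow × Ti = 0.5833 L/s × 0.75 s × 1000 mL/L = 437.48 mL.
R = (PIP − Pplat)/V̇ = (21.3 − 15.8) / 0.5833 = 5.5/0.5833 = 9.429 cmH2O·s/L.
C = Vt/(Pplat − PEEP) = 437.48 / (15.8 − 7) = 437.48/8.8 = 49.714 mL/cmH2O.
τ = R × C = 9.429 × 0.04971 L/cmH2O = 0.4687 s.
Fraction remaining at end-expiration = e^(−Te/τ) = e^(−0.83/0.4687) = 0.1702 → 17.02%.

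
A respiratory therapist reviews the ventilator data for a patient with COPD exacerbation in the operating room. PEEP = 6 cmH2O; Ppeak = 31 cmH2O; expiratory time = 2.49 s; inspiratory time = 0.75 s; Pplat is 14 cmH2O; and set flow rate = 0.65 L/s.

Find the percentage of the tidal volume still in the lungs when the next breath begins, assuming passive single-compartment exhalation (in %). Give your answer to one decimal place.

21.0

Vt = flow × Ti = 0.65 L/s × 0.75 s × 1000 mL/L = 487.5 mL.
R = (PIP − Pplat)/V̇ = (31 − 14) / 0.65 = 17.0/0.65 = 26.154 cmH2O·s/L.
C = Vt/(Pplat − PEEP) = 487.5 / (14 − 6) = 487.5/8.0 = 60.938 mL/cmH2O.
τ = R × C = 26.154 × 0.06094 L/cmH2O = 1.594 s.
Fraction remaining at end-expiration = e^(−Te/τ) = e^(−2.49/1.594) = 0.2097 → 20.97%.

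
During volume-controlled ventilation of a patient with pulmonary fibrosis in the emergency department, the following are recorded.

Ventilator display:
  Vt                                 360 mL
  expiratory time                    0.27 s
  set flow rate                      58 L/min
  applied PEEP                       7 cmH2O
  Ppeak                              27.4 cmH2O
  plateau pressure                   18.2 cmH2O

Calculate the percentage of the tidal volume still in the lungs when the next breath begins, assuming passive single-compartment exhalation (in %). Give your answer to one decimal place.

Flow: 58 L/min ÷ 60 = 0.9667 L/s.
R = (PIP − Pplat)/V̇ = (27.4 − 18.2) / 0.9667 = 9.2/0.9667 = 9.517 cmH2O·s/L.
C = Vt/(Pplat − PEEP) = 360.0 / (18.2 − 7) = 360.0/11.2 = 32.143 mL/cmH2O.
τ = R × C = 9.517 × 0.03214 L/cmH2O = 0.3059 s.
Fraction remaining at end-expiration = e^(−Te/τ) = e^(−0.27/0.3059) = 0.4137 → 41.37%.

41.4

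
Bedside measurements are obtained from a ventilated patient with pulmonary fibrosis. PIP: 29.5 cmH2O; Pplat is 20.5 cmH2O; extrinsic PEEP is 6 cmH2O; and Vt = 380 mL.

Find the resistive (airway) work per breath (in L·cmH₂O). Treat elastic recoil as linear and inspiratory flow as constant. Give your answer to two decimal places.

With constant inspiratory flow the resistive pressure is constant at PIP − Pplat = 29.5 − 20.5 = 9.0 cmH2O, so resistive work = 9.0 × 0.380 = 3.42 L·cmH2O.

3.42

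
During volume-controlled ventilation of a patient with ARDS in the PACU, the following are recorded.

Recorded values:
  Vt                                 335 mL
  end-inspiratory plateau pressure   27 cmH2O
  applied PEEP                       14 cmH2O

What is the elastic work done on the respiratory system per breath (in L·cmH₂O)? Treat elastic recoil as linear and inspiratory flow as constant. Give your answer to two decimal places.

2.18

Elastic work ≈ ½ × (Pplat − PEEP) × Vt = 0.5 × (27 − 14) × 0.335 L = 0.5 × 13.0 × 0.335 = 2.178 L·cmH2O.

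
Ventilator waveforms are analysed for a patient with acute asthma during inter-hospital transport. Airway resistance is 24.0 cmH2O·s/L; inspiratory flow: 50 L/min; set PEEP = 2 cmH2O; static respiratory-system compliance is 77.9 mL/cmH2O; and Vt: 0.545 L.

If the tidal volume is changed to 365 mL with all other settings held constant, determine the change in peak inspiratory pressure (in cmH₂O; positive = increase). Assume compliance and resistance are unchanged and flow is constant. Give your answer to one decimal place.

PIP = Vt/C + R·V̇ + PEEP (constant-flow equation of motion).
Only the elastic term changes: ΔPIP = ΔVt / C = (365 − 545) / 77.9 = -2.311 cmH2O.

-2.3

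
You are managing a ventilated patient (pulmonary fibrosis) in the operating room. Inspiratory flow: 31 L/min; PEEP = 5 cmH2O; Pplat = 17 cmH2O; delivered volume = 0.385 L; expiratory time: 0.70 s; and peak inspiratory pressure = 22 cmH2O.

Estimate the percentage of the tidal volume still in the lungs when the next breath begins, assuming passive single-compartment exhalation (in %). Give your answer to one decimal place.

10.5

Flow: 31 L/min ÷ 60 = 0.5167 L/s.
R = (PIP − Pplat)/V̇ = (22 − 17) / 0.5167 = 5.0/0.5167 = 9.677 cmH2O·s/L.
C = Vt/(Pplat − PEEP) = 385.0 / (17 − 5) = 385.0/12.0 = 32.083 mL/cmH2O.
τ = R × C = 9.677 × 0.03208 L/cmH2O = 0.3104 s.
Fraction remaining at end-expiration = e^(−Te/τ) = e^(−0.70/0.3104) = 0.1049 → 10.49%.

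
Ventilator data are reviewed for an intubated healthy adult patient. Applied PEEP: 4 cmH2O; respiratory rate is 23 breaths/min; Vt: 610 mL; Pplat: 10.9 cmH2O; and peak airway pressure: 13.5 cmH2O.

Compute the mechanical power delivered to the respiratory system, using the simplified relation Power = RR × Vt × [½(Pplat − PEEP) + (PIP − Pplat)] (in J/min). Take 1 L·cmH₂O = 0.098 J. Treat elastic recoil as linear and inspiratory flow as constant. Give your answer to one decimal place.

8.3

Per-breath work = Vt × [½(Pplat−PEEP) + (PIP−Pplat)] = 0.610 × [0.5×6.9 + 2.6] = 0.610 × 6.05 = 3.691 L·cmH2O.
Power = 23 × 3.691 = 84.893 L·cmH2O/min.
× 0.098 J/(L·cmH2O) → 8.32 J/min.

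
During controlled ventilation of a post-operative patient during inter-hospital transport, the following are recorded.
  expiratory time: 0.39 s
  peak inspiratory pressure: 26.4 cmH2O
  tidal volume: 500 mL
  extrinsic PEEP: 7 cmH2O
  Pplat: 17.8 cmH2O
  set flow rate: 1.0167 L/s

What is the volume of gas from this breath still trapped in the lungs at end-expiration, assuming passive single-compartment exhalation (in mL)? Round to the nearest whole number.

185

R = (PIP − Pplat)/V̇ = (26.4 − 17.8) / 1.0167 = 8.6/1.0167 = 8.459 cmH2O·s/L.
C = Vt/(Pplat − PEEP) = 500.0 / (17.8 − 7) = 500.0/10.8 = 46.296 mL/cmH2O.
τ = R × C = 8.459 × 0.0463 L/cmH2O = 0.3917 s.
Fraction remaining = e^(−Te/τ) = e^(−0.39/0.3917) = 0.3695.
Trapped volume = 500.0 × 0.3695 = 184.75 mL.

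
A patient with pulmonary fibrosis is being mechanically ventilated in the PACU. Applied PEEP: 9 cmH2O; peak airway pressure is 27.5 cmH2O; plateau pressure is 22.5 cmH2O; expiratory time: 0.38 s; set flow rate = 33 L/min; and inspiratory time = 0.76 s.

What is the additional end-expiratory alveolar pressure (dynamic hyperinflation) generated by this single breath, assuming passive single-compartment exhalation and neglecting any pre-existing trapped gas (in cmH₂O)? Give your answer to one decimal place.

Flow: 33 L/min ÷ 60 = 0.55 L/s.
Vt = flow × Ti = 0.55 L/s × 0.76 s × 1000 mL/L = 418.0 mL.
R = (PIP − Pplat)/V̇ = (27.5 − 22.5) / 0.55 = 5.0/0.55 = 9.091 cmH2O·s/L.
C = Vt/(Pplat − PEEP) = 418.0 / (22.5 − 9) = 418.0/13.5 = 30.963 mL/cmH2O.
τ = R × C = 9.091 × 0.03096 L/cmH2O = 0.2815 s.
Fraction remaining = e^(−Te/τ) = e^(−0.38/0.2815) = 0.2593; trapped volume = 418.0 × 0.2593 = 108.39 mL.
Additional alveolar pressure from trapping ≈ V_trapped / C = 108.39 / 30.963 = 3.501 cmH2O.

3.5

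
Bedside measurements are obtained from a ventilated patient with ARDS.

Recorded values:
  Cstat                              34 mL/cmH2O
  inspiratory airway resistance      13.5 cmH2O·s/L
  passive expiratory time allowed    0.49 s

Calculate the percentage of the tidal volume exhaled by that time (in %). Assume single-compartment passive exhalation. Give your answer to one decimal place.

τ = R × C = 13.5 × 34 mL/cmH2O = 13.5 × 0.034 L/cmH2O = 0.459 s.
Passive exhalation: V(t)/V₀ = e^(−t/τ) = e^(−0.49/0.459) = 0.3439.
Fraction exhaled = 1 − 0.3439 = 0.6561 → 65.61%.

65.6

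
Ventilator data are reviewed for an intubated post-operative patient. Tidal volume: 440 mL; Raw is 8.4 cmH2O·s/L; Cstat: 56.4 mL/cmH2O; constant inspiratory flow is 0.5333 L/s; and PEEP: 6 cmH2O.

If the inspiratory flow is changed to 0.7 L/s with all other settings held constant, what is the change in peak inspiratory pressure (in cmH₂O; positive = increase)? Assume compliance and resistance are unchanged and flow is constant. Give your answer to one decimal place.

1.4

PIP = Vt/C + R·V̇ + PEEP (constant-flow equation of motion).
Only the resistive term changes: ΔPIP = R × ΔV̇ = 8.4 × (0.7 − 0.5333) = 8.4 × 0.1667 = 1.4 cmH2O.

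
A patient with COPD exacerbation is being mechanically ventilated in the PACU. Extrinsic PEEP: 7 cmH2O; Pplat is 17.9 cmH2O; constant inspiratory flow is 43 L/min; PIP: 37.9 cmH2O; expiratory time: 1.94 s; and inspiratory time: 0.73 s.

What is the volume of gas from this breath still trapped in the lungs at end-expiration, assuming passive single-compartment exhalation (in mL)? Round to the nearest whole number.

Flow: 43 L/min ÷ 60 = 0.7167 L/s.
Vt = flow × Ti = 0.7167 L/s × 0.73 s × 1000 mL/L = 523.19 mL.
R = (PIP − Pplat)/V̇ = (37.9 − 17.9) / 0.7167 = 20.0/0.7167 = 27.906 cmH2O·s/L.
C = Vt/(Pplat − PEEP) = 523.19 / (17.9 − 7) = 523.19/10.9 = 47.999 mL/cmH2O.
τ = R × C = 27.906 × 0.048 L/cmH2O = 1.339 s.
Fraction remaining = e^(−Te/τ) = e^(−1.94/1.339) = 0.2348.
Trapped volume = 523.19 × 0.2348 = 122.85 mL.

123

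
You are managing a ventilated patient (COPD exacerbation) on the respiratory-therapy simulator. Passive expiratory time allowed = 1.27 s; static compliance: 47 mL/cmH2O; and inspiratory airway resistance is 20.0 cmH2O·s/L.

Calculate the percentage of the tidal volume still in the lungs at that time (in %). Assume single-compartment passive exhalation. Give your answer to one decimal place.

τ = R × C = 20.0 × 47 mL/cmH2O = 20.0 × 0.047 L/cmH2O = 0.94 s.
Passive exhalation: V(t)/V₀ = e^(−t/τ) = e^(−1.27/0.94) = 0.259.
Fraction remaining = 0.259 → 25.9%.

25.9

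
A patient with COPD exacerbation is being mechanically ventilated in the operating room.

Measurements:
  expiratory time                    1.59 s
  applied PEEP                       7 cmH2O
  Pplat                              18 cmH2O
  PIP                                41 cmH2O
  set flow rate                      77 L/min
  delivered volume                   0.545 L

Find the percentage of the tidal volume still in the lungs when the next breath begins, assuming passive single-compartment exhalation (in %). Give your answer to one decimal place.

Flow: 77 L/min ÷ 60 = 1.2833 L/s.
R = (PIP − Pplat)/V̇ = (41 − 18) / 1.2833 = 23.0/1.2833 = 17.923 cmH2O·s/L.
C = Vt/(Pplat − PEEP) = 545.0 / (18 − 7) = 545.0/11.0 = 49.545 mL/cmH2O.
τ = R × C = 17.923 × 0.04955 L/cmH2O = 0.8881 s.
Fraction remaining at end-expiration = e^(−Te/τ) = e^(−1.59/0.8881) = 0.1669 → 16.69%.

16.7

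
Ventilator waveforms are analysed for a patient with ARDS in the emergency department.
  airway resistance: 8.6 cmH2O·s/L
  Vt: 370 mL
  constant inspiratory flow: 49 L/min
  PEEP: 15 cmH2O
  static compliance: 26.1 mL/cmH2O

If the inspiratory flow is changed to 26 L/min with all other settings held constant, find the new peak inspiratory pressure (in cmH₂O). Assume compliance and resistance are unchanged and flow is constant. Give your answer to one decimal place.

Flow: 49 L/min ÷ 60 = 0.8167 L/s.
New flow: 26 L/min ÷ 60 = 0.4333 L/s.
PIP = Vt/C + R·V̇ + PEEP (constant-flow equation of motion).
Only the resistive term changes: ΔPIP = R × ΔV̇ = 8.6 × (0.4333 − 0.8167) = 8.6 × -0.3834 = -3.297 cmH2O.
Original PIP = 370/26.1 + 8.6×0.8167 + 15 = 36.2 cmH2O; new PIP = 36.2 + (-3.297) = 32.903 cmH2O.

32.9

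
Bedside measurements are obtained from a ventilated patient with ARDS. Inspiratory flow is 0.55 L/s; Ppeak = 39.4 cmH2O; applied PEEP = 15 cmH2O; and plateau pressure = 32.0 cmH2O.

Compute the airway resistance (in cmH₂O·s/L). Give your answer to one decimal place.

Raw = (PIP − Pplat) / flow = (39.4 − 32.0) / 0.55 = 7.4 / 0.55 = 13.455 cmH2O·s/L.

13.5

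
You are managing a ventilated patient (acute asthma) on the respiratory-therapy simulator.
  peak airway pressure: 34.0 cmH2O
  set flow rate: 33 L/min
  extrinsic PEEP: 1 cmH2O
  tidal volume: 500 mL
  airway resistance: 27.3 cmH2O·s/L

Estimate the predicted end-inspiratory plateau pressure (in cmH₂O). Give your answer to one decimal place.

19.0

Flow: 33 L/min ÷ 60 = 0.55 L/s.
Pplat = PIP − Raw × flow = 34.0 − 27.3 × 0.55 = 34.0 − 15.015 = 18.985 cmH2O.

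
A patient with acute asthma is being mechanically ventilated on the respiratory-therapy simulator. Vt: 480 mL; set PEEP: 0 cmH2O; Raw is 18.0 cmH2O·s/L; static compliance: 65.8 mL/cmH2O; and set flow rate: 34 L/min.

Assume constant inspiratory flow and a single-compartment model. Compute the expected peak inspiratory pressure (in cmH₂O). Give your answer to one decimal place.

Flow: 34 L/min ÷ 60 = 0.5667 L/s.
Equation of motion (constant flow): PIP = Vt/C + R·V̇ + PEEP.
PIP = 480/65.8 + 18.0×0.5667 + 0 = 7.295 + 10.201 + 0 = 17.496 cmH2O.

17.5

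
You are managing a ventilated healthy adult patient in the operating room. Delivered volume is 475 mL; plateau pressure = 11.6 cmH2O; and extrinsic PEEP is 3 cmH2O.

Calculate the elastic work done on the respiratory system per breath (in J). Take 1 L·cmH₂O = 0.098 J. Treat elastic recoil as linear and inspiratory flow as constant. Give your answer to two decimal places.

Elastic work ≈ ½ × (Pplat − PEEP) × Vt = 0.5 × (11.6 − 3) × 0.475 L = 0.5 × 8.6 × 0.475 = 2.043 L·cmH2O.
× 0.098 J/(L·cmH2O) → 0.2002 J.

0.20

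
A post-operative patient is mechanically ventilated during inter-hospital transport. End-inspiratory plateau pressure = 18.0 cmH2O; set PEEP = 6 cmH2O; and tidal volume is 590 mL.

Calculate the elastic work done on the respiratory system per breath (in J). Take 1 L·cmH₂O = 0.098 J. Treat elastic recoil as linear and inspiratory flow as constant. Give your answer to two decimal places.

0.35

Elastic work ≈ ½ × (Pplat − PEEP) × Vt = 0.5 × (18.0 − 6) × 0.590 L = 0.5 × 12.0 × 0.590 = 3.54 L·cmH2O.
× 0.098 J/(L·cmH2O) → 0.3469 J.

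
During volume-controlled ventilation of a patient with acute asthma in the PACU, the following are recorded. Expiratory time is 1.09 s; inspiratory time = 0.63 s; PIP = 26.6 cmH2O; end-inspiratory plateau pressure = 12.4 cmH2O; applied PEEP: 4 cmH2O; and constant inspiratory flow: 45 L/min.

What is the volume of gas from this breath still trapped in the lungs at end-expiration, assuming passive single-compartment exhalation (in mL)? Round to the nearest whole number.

Flow: 45 L/min ÷ 60 = 0.75 L/s.
Vt = flow × Ti = 0.75 L/s × 0.63 s × 1000 mL/L = 472.5 mL.
R = (PIP − Pplat)/V̇ = (26.6 − 12.4) / 0.75 = 14.2/0.75 = 18.933 cmH2O·s/L.
C = Vt/(Pplat − PEEP) = 472.5 / (12.4 − 4) = 472.5/8.4 = 56.25 mL/cmH2O.
τ = R × C = 18.933 × 0.05625 L/cmH2O = 1.065 s.
Fraction remaining = e^(−Te/τ) = e^(−1.09/1.065) = 0.3593.
Trapped volume = 472.5 × 0.3593 = 169.77 mL.

170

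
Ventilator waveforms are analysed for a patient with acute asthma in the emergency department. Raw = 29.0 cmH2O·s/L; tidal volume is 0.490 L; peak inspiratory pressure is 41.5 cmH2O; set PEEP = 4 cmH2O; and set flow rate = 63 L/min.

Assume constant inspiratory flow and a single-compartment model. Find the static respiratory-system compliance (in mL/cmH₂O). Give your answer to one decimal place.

69.5

Flow: 63 L/min ÷ 60 = 1.05 L/s.
Equation of motion (constant flow): PIP = Vt/C + R·V̇ + PEEP.
Vt/C = PIP − R·V̇ − PEEP = 41.5 − 29.0×1.05 − 4 = 41.5 − 30.45 − 4 = 7.05 cmH2O.
C = Vt / 7.05 = 490 / 7.05 = 69.504 mL/cmH2O.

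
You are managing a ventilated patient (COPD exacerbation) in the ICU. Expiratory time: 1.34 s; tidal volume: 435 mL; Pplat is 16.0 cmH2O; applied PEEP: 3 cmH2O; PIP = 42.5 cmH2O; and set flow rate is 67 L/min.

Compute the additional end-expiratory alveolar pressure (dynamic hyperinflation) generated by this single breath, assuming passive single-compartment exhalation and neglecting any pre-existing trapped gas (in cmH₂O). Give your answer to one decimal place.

2.4

Flow: 67 L/min ÷ 60 = 1.1167 L/s.
R = (PIP − Pplat)/V̇ = (42.5 − 16.0) / 1.1167 = 26.5/1.1167 = 23.731 cmH2O·s/L.
C = Vt/(Pplat − PEEP) = 435.0 / (16.0 − 3) = 435.0/13.0 = 33.462 mL/cmH2O.
τ = R × C = 23.731 × 0.03346 L/cmH2O = 0.794 s.
Fraction remaining = e^(−Te/τ) = e^(−1.34/0.794) = 0.185; trapped volume = 435.0 × 0.185 = 80.475 mL.
Additional alveolar pressure from trapping ≈ V_trapped / C = 80.475 / 33.462 = 2.405 cmH2O.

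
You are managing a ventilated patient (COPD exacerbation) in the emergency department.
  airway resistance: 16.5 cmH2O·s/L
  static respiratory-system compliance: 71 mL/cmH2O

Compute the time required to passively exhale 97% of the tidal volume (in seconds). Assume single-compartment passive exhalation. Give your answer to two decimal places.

τ = R × C = 16.5 × 71 mL/cmH2O = 16.5 × 0.071 L/cmH2O = 1.172 s.
Exhaled fraction f = 1 − e^(−t/τ) → t = −τ·ln(1 − f) = −1.172·ln(0.03) = 4.11 s.

4.11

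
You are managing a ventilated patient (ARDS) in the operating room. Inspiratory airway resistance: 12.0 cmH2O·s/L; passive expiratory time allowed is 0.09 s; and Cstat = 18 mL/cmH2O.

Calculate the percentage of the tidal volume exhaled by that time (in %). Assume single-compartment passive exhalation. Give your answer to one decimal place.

τ = R × C = 12.0 × 18 mL/cmH2O = 12.0 × 0.018 L/cmH2O = 0.216 s.
Passive exhalation: V(t)/V₀ = e^(−t/τ) = e^(−0.09/0.216) = 0.6592.
Fraction exhaled = 1 − 0.6592 = 0.3408 → 34.08%.

34.1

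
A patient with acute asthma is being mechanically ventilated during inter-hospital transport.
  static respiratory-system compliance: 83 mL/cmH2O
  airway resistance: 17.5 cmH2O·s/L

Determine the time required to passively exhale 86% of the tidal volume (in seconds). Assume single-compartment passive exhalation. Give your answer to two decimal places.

τ = R × C = 17.5 × 83 mL/cmH2O = 17.5 × 0.083 L/cmH2O = 1.453 s.
Exhaled fraction f = 1 − e^(−t/τ) → t = −τ·ln(1 − f) = −1.453·ln(0.14) = 2.857 s.

2.86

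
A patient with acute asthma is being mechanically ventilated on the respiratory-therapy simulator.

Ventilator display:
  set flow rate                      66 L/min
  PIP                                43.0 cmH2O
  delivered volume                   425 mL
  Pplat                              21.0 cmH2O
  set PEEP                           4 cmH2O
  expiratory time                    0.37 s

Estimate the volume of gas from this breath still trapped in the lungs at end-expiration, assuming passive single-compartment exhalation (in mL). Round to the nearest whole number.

Flow: 66 L/min ÷ 60 = 1.1 L/s.
R = (PIP − Pplat)/V̇ = (43.0 − 21.0) / 1.1 = 22.0/1.1 = 20.0 cmH2O·s/L.
C = Vt/(Pplat − PEEP) = 425.0 / (21.0 − 4) = 425.0/17.0 = 25.0 mL/cmH2O.
τ = R × C = 20.0 × 0.025 L/cmH2O = 0.5 s.
Fraction remaining = e^(−Te/τ) = e^(−0.37/0.5) = 0.4771.
Trapped volume = 425.0 × 0.4771 = 202.77 mL.

203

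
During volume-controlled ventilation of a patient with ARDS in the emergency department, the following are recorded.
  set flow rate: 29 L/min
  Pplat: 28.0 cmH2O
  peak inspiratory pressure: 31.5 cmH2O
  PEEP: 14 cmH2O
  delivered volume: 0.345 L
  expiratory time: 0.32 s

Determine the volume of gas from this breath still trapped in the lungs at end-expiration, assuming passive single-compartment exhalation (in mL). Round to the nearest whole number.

57

Flow: 29 L/min ÷ 60 = 0.4833 L/s.
R = (PIP − Pplat)/V̇ = (31.5 − 28.0) / 0.4833 = 3.5/0.4833 = 7.242 cmH2O·s/L.
C = Vt/(Pplat − PEEP) = 345.0 / (28.0 − 14) = 345.0/14.0 = 24.643 mL/cmH2O.
τ = R × C = 7.242 × 0.02464 L/cmH2O = 0.1784 s.
Fraction remaining = e^(−Te/τ) = e^(−0.32/0.1784) = 0.1663.
Trapped volume = 345.0 × 0.1663 = 57.374 mL.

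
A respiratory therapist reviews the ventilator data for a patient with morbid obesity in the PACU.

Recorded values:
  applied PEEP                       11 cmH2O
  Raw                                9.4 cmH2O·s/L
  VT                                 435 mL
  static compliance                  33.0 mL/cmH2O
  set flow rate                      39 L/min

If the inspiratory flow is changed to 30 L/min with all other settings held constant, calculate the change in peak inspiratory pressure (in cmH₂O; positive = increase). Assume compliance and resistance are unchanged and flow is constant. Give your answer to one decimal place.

-1.4

Flow: 39 L/min ÷ 60 = 0.65 L/s.
New flow: 30 L/min ÷ 60 = 0.5 L/s.
PIP = Vt/C + R·V̇ + PEEP (constant-flow equation of motion).
Only the resistive term changes: ΔPIP = R × ΔV̇ = 9.4 × (0.5 − 0.65) = 9.4 × -0.15 = -1.41 cmH2O.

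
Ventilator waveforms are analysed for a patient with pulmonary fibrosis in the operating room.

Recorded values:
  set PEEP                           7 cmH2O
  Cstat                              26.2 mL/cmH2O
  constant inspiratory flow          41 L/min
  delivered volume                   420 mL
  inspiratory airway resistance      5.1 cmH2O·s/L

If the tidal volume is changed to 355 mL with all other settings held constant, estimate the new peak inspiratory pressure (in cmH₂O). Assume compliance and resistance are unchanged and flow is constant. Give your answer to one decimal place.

24.0

Flow: 41 L/min ÷ 60 = 0.6833 L/s.
PIP = Vt/C + R·V̇ + PEEP (constant-flow equation of motion).
Only the elastic term changes: ΔPIP = ΔVt / C = (355 − 420) / 26.2 = -2.481 cmH2O.
Original PIP = 420/26.2 + 5.1×0.6833 + 7 = 26.515 cmH2O; new PIP = 26.515 + (-2.481) = 24.034 cmH2O.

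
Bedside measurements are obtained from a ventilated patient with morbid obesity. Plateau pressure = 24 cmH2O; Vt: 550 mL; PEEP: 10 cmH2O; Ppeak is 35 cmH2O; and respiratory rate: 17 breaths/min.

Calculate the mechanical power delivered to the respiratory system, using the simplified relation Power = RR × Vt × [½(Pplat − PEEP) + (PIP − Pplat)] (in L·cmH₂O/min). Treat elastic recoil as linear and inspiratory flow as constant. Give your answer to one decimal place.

168.3

Per-breath work = Vt × [½(Pplat−PEEP) + (PIP−Pplat)] = 0.550 × [0.5×14.0 + 11.0] = 0.550 × 18.0 = 9.9 L·cmH2O.
Power = 17 × 9.9 = 168.3 L·cmH2O/min.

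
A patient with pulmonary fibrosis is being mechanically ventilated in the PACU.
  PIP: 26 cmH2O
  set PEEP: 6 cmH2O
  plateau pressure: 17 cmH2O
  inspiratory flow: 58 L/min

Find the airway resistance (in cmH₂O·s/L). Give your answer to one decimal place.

Flow: 58 L/min ÷ 60 = 0.9667 L/s.
Raw = (PIP − Pplat) / flow = (26 − 17) / 0.9667 = 9.0 / 0.9667 = 9.31 cmH2O·s/L.

9.3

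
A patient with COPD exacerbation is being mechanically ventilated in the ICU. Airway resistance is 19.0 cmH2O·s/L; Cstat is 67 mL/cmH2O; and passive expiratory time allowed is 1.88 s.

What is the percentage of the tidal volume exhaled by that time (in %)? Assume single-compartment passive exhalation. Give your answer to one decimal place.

τ = R × C = 19.0 × 67 mL/cmH2O = 19.0 × 0.067 L/cmH2O = 1.273 s.
Passive exhalation: V(t)/V₀ = e^(−t/τ) = e^(−1.88/1.273) = 0.2284.
Fraction exhaled = 1 − 0.2284 = 0.7716 → 77.16%.

77.2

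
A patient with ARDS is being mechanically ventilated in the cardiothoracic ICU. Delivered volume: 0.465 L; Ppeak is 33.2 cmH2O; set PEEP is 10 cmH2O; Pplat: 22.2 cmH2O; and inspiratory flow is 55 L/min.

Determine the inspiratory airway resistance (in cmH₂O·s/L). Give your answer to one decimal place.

Flow: 55 L/min ÷ 60 = 0.9167 L/s.
Raw = (PIP − Pplat) / flow = (33.2 − 22.2) / 0.9167 = 11.0 / 0.9167 = 12.0 cmH2O·s/L.

12.0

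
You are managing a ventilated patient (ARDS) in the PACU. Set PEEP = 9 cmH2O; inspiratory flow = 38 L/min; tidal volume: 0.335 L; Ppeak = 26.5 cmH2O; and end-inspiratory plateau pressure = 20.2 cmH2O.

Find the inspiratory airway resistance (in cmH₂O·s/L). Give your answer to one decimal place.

Flow: 38 L/min ÷ 60 = 0.6333 L/s.
Raw = (PIP − Pplat) / flow = (26.5 − 20.2) / 0.6333 = 6.3 / 0.6333 = 9.948 cmH2O·s/L.

9.9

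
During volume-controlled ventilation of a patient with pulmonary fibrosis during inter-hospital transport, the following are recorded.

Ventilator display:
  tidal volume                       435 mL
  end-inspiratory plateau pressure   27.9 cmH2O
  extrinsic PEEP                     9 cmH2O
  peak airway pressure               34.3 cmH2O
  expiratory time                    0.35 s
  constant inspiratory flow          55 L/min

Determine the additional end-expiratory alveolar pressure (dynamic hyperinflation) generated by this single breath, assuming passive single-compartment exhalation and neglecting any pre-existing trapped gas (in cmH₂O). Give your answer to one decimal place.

Flow: 55 L/min ÷ 60 = 0.9167 L/s.
R = (PIP − Pplat)/V̇ = (34.3 − 27.9) / 0.9167 = 6.4/0.9167 = 6.982 cmH2O·s/L.
C = Vt/(Pplat − PEEP) = 435.0 / (27.9 − 9) = 435.0/18.9 = 23.016 mL/cmH2O.
τ = R × C = 6.982 × 0.02302 L/cmH2O = 0.1607 s.
Fraction remaining = e^(−Te/τ) = e^(−0.35/0.1607) = 0.1133; trapped volume = 435.0 × 0.1133 = 49.286 mL.
Additional alveolar pressure from trapping ≈ V_trapped / C = 49.286 / 23.016 = 2.141 cmH2O.

2.1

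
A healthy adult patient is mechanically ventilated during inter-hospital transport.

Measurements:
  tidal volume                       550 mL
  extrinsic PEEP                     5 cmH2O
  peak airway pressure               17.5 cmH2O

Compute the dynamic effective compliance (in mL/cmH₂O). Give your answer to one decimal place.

44.0

Dynamic compliance = Vt / (PIP − PEEP) = 550 / (17.5 − 5) = 550 / 12.5 = 44.0 mL/cmH2O.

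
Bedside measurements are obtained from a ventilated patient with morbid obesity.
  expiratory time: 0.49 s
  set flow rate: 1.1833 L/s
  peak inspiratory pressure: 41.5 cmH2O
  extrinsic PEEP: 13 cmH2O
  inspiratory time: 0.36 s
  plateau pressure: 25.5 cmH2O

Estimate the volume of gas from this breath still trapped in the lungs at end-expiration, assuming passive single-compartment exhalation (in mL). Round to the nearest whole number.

Vt = flow × Ti = 1.1833 L/s × 0.36 s × 1000 mL/L = 425.99 mL.
R = (PIP − Pplat)/V̇ = (41.5 − 25.5) / 1.1833 = 16.0/1.1833 = 13.522 cmH2O·s/L.
C = Vt/(Pplat − PEEP) = 425.99 / (25.5 − 13) = 425.99/12.5 = 34.079 mL/cmH2O.
τ = R × C = 13.522 × 0.03408 L/cmH2O = 0.4608 s.
Fraction remaining = e^(−Te/τ) = e^(−0.49/0.4608) = 0.3453.
Trapped volume = 425.99 × 0.3453 = 147.09 mL.

147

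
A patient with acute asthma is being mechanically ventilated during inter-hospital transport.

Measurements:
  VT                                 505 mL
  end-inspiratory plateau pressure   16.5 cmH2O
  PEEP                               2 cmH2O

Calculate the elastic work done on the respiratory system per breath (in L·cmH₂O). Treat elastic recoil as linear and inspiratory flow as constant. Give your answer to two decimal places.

3.66

Elastic work ≈ ½ × (Pplat − PEEP) × Vt = 0.5 × (16.5 − 2) × 0.505 L = 0.5 × 14.5 × 0.505 = 3.661 L·cmH2O.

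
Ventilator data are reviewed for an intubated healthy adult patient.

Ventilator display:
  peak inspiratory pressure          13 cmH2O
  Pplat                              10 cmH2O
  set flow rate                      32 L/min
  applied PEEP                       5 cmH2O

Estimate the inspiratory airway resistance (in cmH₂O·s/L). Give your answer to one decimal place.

Flow: 32 L/min ÷ 60 = 0.5333 L/s.
Raw = (PIP − Pplat) / flow = (13 − 10) / 0.5333 = 3.0 / 0.5333 = 5.625 cmH2O·s/L.

5.6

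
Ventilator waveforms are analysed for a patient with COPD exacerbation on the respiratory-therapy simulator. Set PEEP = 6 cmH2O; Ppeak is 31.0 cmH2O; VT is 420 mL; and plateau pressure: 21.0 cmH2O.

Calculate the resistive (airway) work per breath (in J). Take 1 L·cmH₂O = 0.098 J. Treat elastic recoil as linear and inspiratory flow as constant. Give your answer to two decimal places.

0.41

With constant inspiratory flow the resistive pressure is constant at PIP − Pplat = 31.0 − 21.0 = 10.0 cmH2O, so resistive work = 10.0 × 0.420 = 4.2 L·cmH2O.
× 0.098 J/(L·cmH2O) → 0.4116 J.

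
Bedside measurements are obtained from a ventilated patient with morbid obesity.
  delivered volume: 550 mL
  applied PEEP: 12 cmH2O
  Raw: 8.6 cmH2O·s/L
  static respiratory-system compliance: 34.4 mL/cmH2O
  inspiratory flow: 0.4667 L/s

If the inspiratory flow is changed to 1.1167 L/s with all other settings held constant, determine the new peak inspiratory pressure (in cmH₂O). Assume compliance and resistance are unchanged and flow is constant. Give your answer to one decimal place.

37.6

PIP = Vt/C + R·V̇ + PEEP (constant-flow equation of motion).
Only the resistive term changes: ΔPIP = R × ΔV̇ = 8.6 × (1.1167 − 0.4667) = 8.6 × 0.65 = 5.59 cmH2O.
Original PIP = 550/34.4 + 8.6×0.4667 + 12 = 32.002 cmH2O; new PIP = 32.002 + (5.59) = 37.592 cmH2O.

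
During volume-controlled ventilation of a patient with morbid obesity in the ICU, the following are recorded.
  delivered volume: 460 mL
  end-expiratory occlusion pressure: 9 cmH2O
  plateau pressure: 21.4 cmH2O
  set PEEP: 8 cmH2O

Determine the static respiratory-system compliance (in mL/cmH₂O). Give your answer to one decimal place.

37.1

End-expiratory occlusion gives total PEEP = 9 cmH2O (intrinsic PEEP = 9 − 8 = 1). Use total PEEP for the elastic gradient.
Cstat = Vt / (Pplat − PEEPtotal) = 460 / (21.4 − 9) = 460 / 12.4 = 37.097 mL/cmH2O.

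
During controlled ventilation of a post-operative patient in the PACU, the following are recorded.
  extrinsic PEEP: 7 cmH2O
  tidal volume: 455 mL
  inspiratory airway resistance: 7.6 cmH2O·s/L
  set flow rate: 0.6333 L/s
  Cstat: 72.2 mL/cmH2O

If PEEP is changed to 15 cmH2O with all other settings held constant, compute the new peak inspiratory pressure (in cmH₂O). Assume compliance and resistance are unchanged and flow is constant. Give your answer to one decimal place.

PIP = Vt/C + R·V̇ + PEEP (constant-flow equation of motion).
Only the baseline term changes: ΔPIP = ΔPEEP = 15 − 7 = 8.0 cmH2O.
Original PIP = 455/72.2 + 7.6×0.6333 + 7 = 18.115 cmH2O; new PIP = 18.115 + (8.0) = 26.115 cmH2O.

26.1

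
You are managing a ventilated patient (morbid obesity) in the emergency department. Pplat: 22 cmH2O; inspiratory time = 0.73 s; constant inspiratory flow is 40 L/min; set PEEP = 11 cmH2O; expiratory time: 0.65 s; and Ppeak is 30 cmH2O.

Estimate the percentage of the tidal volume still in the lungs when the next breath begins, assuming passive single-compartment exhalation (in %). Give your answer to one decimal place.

Flow: 40 L/min ÷ 60 = 0.6667 L/s.
Vt = flow × Ti = 0.6667 L/s × 0.73 s × 1000 mL/L = 486.69 mL.
R = (PIP − Pplat)/V̇ = (30 − 22) / 0.6667 = 8.0/0.6667 = 11.999 cmH2O·s/L.
C = Vt/(Pplat − PEEP) = 486.69 / (22 − 11) = 486.69/11.0 = 44.245 mL/cmH2O.
τ = R × C = 11.999 × 0.04425 L/cmH2O = 0.531 s.
Fraction remaining at end-expiration = e^(−Te/τ) = e^(−0.65/0.531) = 0.294 → 29.4%.

29.4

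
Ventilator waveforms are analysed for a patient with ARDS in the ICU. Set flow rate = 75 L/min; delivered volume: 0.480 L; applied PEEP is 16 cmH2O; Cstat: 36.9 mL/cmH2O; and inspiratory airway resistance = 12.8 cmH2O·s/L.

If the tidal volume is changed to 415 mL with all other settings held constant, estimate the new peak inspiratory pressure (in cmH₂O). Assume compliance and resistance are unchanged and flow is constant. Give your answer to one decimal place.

43.2

Flow: 75 L/min ÷ 60 = 1.25 L/s.
PIP = Vt/C + R·V̇ + PEEP (constant-flow equation of motion).
Only the elastic term changes: ΔPIP = ΔVt / C = (415 − 480) / 36.9 = -1.762 cmH2O.
Original PIP = 480/36.9 + 12.8×1.25 + 16 = 45.008 cmH2O; new PIP = 45.008 + (-1.762) = 43.246 cmH2O.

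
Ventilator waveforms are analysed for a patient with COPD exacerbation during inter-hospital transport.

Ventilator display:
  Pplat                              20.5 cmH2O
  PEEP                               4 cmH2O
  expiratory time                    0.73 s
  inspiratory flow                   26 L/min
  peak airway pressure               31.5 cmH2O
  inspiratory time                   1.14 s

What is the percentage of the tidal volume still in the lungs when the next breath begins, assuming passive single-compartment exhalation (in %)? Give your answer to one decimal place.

Flow: 26 L/min ÷ 60 = 0.4333 L/s.
Vt = flow × Ti = 0.4333 L/s × 1.14 s × 1000 mL/L = 493.96 mL.
R = (PIP − Pplat)/V̇ = (31.5 − 20.5) / 0.4333 = 11.0/0.4333 = 25.387 cmH2O·s/L.
C = Vt/(Pplat − PEEP) = 493.96 / (20.5 − 4) = 493.96/16.5 = 29.937 mL/cmH2O.
τ = R × C = 25.387 × 0.02994 L/cmH2O = 0.7601 s.
Fraction remaining at end-expiration = e^(−Te/τ) = e^(−0.73/0.7601) = 0.3827 → 38.27%.

38.3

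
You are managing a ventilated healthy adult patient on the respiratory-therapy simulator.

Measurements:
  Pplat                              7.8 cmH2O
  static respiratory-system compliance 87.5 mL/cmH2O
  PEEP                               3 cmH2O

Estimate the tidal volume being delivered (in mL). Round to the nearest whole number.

420

Vt = Cstat × (Pplat − PEEP) = 87.5 × (7.8 − 3) = 87.5 × 4.8 = 420.0 mL.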